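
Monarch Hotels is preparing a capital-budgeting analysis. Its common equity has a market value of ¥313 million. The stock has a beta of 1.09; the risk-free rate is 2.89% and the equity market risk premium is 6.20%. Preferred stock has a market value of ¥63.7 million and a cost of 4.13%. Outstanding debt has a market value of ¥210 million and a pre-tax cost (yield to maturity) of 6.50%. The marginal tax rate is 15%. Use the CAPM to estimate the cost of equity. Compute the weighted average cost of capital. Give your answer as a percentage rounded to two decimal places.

Cost of equity via CAPM: Re = 2.89% + 1.09 × 6.2% = 9.6480%.
Total capital V = 313 + 63.7 + 210 = 586.7.
Equity: weight = 313/586.7 = 0.5335; cost = 9.648%.
Preferred: weight = 63.7/586.7 = 0.1086; cost = 4.13%.
Debt: weight = 210/586.7 = 0.3579; after-tax cost = 6.5% × (1 − 15%) = 5.5250%.
WACC = 0.5335 × 9.6480% + 0.1086 × 4.1300% + 0.3579 × 5.5250% = 7.5731%.

7.57%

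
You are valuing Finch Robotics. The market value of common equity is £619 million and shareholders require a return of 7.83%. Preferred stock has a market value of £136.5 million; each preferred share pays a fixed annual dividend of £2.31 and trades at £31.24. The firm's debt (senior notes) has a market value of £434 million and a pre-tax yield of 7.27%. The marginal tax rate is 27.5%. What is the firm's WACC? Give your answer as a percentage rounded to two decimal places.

6.85%

Cost of preferred: Rp = 2.31 / 31.24 = 7.3944%.
Total capital V = 619 + 136.5 + 434 = 1189.5.
Equity: weight = 619/1189.5 = 0.5204; cost = 7.83%.
Preferred: weight = 136.5/1189.5 = 0.1148; cost = 7.3944%.
Senior notes: weight = 434/1189.5 = 0.3649; after-tax cost = 7.27% × (1 − 27.5%) = 5.2707%.
WACC = 0.5204 × 7.8300% + 0.1148 × 7.3944% + 0.3649 × 5.2707% = 6.8462%.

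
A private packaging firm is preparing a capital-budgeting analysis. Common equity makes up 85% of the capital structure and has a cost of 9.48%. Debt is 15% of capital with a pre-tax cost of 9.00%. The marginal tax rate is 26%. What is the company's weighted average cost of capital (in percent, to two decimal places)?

9.06%

After-tax cost of debt = 9% × (1 − 26%) = 6.6600%.
WACC = 0.850 × 9.4800% + 0.150 × 6.6600% = 9.0570%.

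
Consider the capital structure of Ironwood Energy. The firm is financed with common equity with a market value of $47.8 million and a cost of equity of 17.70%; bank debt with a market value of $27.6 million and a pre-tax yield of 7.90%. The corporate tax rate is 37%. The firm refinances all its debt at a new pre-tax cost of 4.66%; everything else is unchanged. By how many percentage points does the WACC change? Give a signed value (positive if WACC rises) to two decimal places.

-0.75 pp

Current WACC:
Total capital V = 47.8 + 27.6 = 75.4.
Equity: weight = 47.8/75.4 = 0.6340; cost = 17.7%.
Bank debt: weight = 27.6/75.4 = 0.3660; after-tax cost = 7.9% × (1 − 37%) = 4.9770%.
WACC = 0.6340 × 17.7000% + 0.3660 × 4.9770% = 13.0428%.
After the change:
Total capital V = 47.8 + 27.6 = 75.4.
Equity: weight = 47.8/75.4 = 0.6340; cost = 17.7%.
Bank debt: weight = 27.6/75.4 = 0.3660; after-tax cost = 4.66% × (1 − 37%) = 2.9358%.
WACC = 0.6340 × 17.7000% + 0.3660 × 2.9358% = 12.2956%.
Change in WACC = 12.2956% − 13.0428% = -0.7472 pp.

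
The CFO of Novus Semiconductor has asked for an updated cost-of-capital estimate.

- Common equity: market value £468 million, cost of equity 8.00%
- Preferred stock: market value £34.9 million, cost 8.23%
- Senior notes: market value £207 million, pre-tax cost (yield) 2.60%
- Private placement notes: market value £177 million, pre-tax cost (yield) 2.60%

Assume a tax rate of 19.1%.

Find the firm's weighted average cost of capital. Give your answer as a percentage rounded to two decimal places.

Total capital V = 468 + 34.9 + 207 + 177 = 886.9.
Equity: weight = 468/886.9 = 0.5277; cost = 8%.
Preferred: weight = 34.9/886.9 = 0.0394; cost = 8.23%.
Senior notes: weight = 207/886.9 = 0.2334; after-tax cost = 2.6% × (1 − 19.1%) = 2.1034%.
Private placement notes: weight = 177/886.9 = 0.1996; after-tax cost = 2.6% × (1 − 19.1%) = 2.1034%.
WACC = 0.5277 × 8.0000% + 0.0394 × 8.2300% + 0.2334 × 2.1034% + 0.1996 × 2.1034% = 5.4560%.

5.46%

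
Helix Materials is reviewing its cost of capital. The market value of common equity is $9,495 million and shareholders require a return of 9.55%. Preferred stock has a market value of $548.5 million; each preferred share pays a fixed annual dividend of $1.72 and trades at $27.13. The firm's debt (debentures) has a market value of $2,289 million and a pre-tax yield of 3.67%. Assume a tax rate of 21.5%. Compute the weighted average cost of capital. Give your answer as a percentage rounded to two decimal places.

Cost of preferred: Rp = 1.72 / 27.13 = 6.3398%.
Total capital V = 9495 + 548.5 + 2289 = 12332.5.
Equity: weight = 9495/12332.5 = 0.7699; cost = 9.55%.
Preferred: weight = 548.5/12332.5 = 0.0445; cost = 6.3398%.
Debentures: weight = 2289/12332.5 = 0.1856; after-tax cost = 3.67% × (1 − 21.5%) = 2.8809%.
WACC = 0.7699 × 9.5500% + 0.0445 × 6.3398% + 0.1856 × 2.8809% = 8.1694%.

8.17%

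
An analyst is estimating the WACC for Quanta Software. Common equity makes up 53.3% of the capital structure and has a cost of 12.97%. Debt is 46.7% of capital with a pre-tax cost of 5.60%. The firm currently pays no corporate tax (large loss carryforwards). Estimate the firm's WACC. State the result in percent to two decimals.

After-tax cost of debt = 5.6% × (1 − 0%) = 5.6000%.
WACC = 0.533 × 12.9700% + 0.467 × 5.6000% = 9.5282%.

9.53%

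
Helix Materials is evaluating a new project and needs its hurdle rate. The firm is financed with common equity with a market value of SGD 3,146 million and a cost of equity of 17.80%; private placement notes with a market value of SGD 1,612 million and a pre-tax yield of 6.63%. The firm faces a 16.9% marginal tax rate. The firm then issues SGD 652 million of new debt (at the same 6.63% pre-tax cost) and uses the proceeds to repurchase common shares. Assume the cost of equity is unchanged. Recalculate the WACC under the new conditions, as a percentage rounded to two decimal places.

11.95%

After the change:
Total capital V = 2494 + 2264 = 4758.
Equity: weight = 2494/4758 = 0.5242; cost = 17.8%.
Private placement notes: weight = 2264/4758 = 0.4758; after-tax cost = 6.63% × (1 − 16.9%) = 5.5095%.
WACC = 0.5242 × 17.8000% + 0.4758 × 5.5095% = 11.9518%.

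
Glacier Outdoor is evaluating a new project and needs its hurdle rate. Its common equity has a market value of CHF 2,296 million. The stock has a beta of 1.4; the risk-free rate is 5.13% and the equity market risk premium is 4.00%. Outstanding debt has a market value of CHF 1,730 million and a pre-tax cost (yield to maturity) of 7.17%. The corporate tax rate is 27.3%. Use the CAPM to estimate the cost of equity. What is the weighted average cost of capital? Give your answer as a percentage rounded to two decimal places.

8.36%

Cost of equity via CAPM: Re = 5.13% + 1.4 × 4.0% = 10.7300%.
Total capital V = 2296 + 1730 = 4026.
Equity: weight = 2296/4026 = 0.5703; cost = 10.73%.
Debt: weight = 1730/4026 = 0.4297; after-tax cost = 7.17% × (1 − 27.3%) = 5.2126%.
WACC = 0.5703 × 10.7300% + 0.4297 × 5.2126% = 8.3591%.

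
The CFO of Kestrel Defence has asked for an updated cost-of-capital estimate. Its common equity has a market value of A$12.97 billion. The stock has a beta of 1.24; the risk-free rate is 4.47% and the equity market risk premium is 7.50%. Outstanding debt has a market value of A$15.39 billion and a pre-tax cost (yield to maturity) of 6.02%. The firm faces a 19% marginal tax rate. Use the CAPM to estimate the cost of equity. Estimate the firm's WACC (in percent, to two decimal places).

Cost of equity via CAPM: Re = 4.47% + 1.24 × 7.5% = 13.7700%.
Total capital V = 12.97 + 15.39 = 28.36.
Equity: weight = 12.97/28.36 = 0.4573; cost = 13.77%.
Debt: weight = 15.39/28.36 = 0.5427; after-tax cost = 6.02% × (1 − 19%) = 4.8762%.
WACC = 0.4573 × 13.7700% + 0.5427 × 4.8762% = 8.9436%.

8.94%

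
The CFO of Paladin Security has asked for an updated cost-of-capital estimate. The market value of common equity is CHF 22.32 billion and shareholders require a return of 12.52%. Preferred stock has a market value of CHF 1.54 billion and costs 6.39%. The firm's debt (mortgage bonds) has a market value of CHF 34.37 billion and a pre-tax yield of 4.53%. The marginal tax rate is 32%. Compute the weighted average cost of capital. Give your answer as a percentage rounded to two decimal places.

6.79%

Total capital V = 22.32 + 1.54 + 34.37 = 58.23.
Equity: weight = 22.32/58.23 = 0.3833; cost = 12.52%.
Preferred: weight = 1.54/58.23 = 0.0264; cost = 6.39%.
Mortgage bonds: weight = 34.37/58.23 = 0.5902; after-tax cost = 4.53% × (1 − 32%) = 3.0804%.
WACC = 0.3833 × 12.5200% + 0.0264 × 6.3900% + 0.5902 × 3.0804% = 6.7862%.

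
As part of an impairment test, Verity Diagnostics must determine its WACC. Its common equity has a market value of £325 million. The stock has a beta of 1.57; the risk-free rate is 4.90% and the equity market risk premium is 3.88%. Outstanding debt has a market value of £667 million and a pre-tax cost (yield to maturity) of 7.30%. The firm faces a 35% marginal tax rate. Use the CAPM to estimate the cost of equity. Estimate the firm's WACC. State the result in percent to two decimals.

6.79%

Cost of equity via CAPM: Re = 4.9% + 1.57 × 3.88% = 10.9916%.
Total capital V = 325 + 667 = 992.
Equity: weight = 325/992 = 0.3276; cost = 10.9916%.
Debt: weight = 667/992 = 0.6724; after-tax cost = 7.3% × (1 − 35%) = 4.7450%.
WACC = 0.3276 × 10.9916% + 0.6724 × 4.7450% = 6.7915%.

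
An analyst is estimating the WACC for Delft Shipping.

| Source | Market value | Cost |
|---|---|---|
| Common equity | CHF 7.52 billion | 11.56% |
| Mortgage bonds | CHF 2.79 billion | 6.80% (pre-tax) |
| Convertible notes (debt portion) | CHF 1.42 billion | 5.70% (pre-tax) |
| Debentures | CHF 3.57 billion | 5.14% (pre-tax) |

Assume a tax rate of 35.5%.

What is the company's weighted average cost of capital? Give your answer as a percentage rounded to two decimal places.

Total capital V = 7.52 + 2.79 + 1.42 + 3.57 = 15.3.
Equity: weight = 7.52/15.3 = 0.4915; cost = 11.56%.
Mortgage bonds: weight = 2.79/15.3 = 0.1824; after-tax cost = 6.8% × (1 − 35.5%) = 4.3860%.
Convertible notes (debt portion): weight = 1.42/15.3 = 0.0928; after-tax cost = 5.7% × (1 − 35.5%) = 3.6765%.
Debentures: weight = 3.57/15.3 = 0.2333; after-tax cost = 5.14% × (1 − 35.5%) = 3.3153%.
WACC = 0.4915 × 11.5600% + 0.1824 × 4.3860% + 0.0928 × 3.6765% + 0.2333 × 3.3153% = 7.5964%.

7.60%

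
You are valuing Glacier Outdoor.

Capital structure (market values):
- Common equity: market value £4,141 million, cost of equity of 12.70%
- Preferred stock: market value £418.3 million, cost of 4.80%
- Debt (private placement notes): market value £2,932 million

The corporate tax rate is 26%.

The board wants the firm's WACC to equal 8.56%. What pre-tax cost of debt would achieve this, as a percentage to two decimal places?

4.39%

Total capital V = 4141 + 418.3 + 2932 = 7491.3.
Equity weight = 4141/7491.3 = 0.5528.
Preferred weight = 418.3/7491.3 = 0.0558.
Private placement notes weight = 2932/7491.3 = 0.3914.
Equity contribution = 0.5528 × 12.7% = 7.0202%.
Preferred contribution = 0.0558 × 4.8% = 0.2680%.
Remaining for debt = 8.56% − 7.2883% = 1.2717%.
Rd × (1 − 26%) × 0.3914 = 1.2717%  ⇒  Rd = 4.3910%.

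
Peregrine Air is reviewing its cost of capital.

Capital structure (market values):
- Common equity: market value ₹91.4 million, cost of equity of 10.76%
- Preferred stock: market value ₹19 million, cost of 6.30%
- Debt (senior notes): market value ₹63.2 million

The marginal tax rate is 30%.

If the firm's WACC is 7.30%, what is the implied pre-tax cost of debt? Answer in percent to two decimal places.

3.71%

Total capital V = 91.4 + 19 + 63.2 = 173.6.
Equity weight = 91.4/173.6 = 0.5265.
Preferred weight = 19/173.6 = 0.1094.
Senior notes weight = 63.2/173.6 = 0.3641.
Equity contribution = 0.5265 × 10.76% = 5.6651%.
Preferred contribution = 0.1094 × 6.3% = 0.6895%.
Remaining for debt = 7.3% − 6.3546% = 0.9454%.
Rd × (1 − 30%) × 0.3641 = 0.9454%  ⇒  Rd = 3.7097%.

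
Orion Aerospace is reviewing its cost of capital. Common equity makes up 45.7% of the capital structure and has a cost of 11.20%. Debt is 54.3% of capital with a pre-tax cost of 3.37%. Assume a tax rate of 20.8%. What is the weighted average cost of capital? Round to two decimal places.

6.57%

After-tax cost of debt = 3.37% × (1 − 20.8%) = 2.6690%.
WACC = 0.457 × 11.2000% + 0.543 × 2.6690% = 6.5677%.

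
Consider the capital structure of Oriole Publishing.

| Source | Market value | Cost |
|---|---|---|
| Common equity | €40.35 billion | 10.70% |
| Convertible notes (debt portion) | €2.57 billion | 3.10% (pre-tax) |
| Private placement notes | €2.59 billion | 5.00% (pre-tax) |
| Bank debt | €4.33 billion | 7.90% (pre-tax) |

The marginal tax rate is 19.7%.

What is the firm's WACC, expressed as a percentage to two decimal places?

Total capital V = 40.35 + 2.57 + 2.59 + 4.33 = 49.84.
Equity: weight = 40.35/49.84 = 0.8096; cost = 10.7%.
Convertible notes (debt portion): weight = 2.57/49.84 = 0.0516; after-tax cost = 3.1% × (1 − 19.7%) = 2.4893%.
Private placement notes: weight = 2.59/49.84 = 0.0520; after-tax cost = 5% × (1 − 19.7%) = 4.0150%.
Bank debt: weight = 4.33/49.84 = 0.0869; after-tax cost = 7.9% × (1 − 19.7%) = 6.3437%.
WACC = 0.8096 × 10.7000% + 0.0516 × 2.4893% + 0.0520 × 4.0150% + 0.0869 × 6.3437% = 9.5508%.

9.55%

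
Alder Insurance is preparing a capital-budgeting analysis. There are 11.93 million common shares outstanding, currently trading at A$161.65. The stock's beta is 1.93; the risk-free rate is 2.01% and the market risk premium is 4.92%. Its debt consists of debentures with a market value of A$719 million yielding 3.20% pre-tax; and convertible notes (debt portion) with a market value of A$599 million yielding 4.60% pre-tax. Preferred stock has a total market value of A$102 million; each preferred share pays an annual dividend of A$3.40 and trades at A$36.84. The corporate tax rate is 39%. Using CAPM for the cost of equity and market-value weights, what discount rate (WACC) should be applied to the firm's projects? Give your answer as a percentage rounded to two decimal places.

Cost of equity via CAPM: Re = 2.01% + 1.93 × 4.92% = 11.5056%.
Cost of preferred: Rp = 3.4 / 36.84 = 9.2291%.
Market value of equity E = 161.65 × 11.93m = 1928.4845m.
Total capital V = 1928.4845 + 102 + 719 + 599 = 3348.4845.
Equity: weight = 1928.4845/3348.4845 = 0.5759; cost = 11.5056%.
Preferred: weight = 102/3348.4845 = 0.0305; cost = 9.2291%.
Debentures: weight = 719/3348.4845 = 0.2147; after-tax cost = 3.2% × (1 − 39%) = 1.9520%.
Convertible notes (debt portion): weight = 599/3348.4845 = 0.1789; after-tax cost = 4.6% × (1 − 39%) = 2.8060%.
WACC = 0.5759 × 11.5056% + 0.0305 × 9.2291% + 0.2147 × 1.9520% + 0.1789 × 2.8060% = 7.8286%.

7.83%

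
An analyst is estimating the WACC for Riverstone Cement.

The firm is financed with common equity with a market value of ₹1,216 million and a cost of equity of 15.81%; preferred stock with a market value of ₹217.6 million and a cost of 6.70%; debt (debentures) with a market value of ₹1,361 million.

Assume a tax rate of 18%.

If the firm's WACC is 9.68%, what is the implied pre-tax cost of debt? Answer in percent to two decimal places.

5.71%

Total capital V = 1216 + 217.6 + 1361 = 2794.6.
Equity weight = 1216/2794.6 = 0.4351.
Preferred weight = 217.6/2794.6 = 0.0779.
Debentures weight = 1361/2794.6 = 0.4870.
Equity contribution = 0.4351 × 15.81% = 6.8793%.
Preferred contribution = 0.0779 × 6.7% = 0.5217%.
Remaining for debt = 9.68% − 7.4010% = 2.2790%.
Rd × (1 − 18%) × 0.4870 = 2.2790%  ⇒  Rd = 5.7068%.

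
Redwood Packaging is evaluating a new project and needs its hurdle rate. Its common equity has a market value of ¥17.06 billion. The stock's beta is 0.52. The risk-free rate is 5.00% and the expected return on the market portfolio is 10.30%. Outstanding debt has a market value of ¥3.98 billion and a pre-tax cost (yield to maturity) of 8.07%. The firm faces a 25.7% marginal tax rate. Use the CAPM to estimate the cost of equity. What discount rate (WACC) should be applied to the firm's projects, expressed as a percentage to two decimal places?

Market risk premium = 10.3% − 5.0% = 5.3%.
Cost of equity via CAPM: Re = 5.0% + 0.52 × 5.3% = 7.7560%.
Total capital V = 17.06 + 3.98 = 21.04.
Equity: weight = 17.06/21.04 = 0.8108; cost = 7.756%.
Debt: weight = 3.98/21.04 = 0.1892; after-tax cost = 8.07% × (1 − 25.7%) = 5.9960%.
WACC = 0.8108 × 7.7560% + 0.1892 × 5.9960% = 7.4231%.

7.42%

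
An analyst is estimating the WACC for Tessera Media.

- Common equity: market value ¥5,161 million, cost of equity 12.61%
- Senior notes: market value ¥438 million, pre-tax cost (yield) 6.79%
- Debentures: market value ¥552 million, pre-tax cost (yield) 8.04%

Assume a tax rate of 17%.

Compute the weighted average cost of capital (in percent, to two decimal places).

11.58%

Total capital V = 5161 + 438 + 552 = 6151.
Equity: weight = 5161/6151 = 0.8391; cost = 12.61%.
Senior notes: weight = 438/6151 = 0.0712; after-tax cost = 6.79% × (1 − 17%) = 5.6357%.
Debentures: weight = 552/6151 = 0.0897; after-tax cost = 8.04% × (1 − 17%) = 6.6732%.
WACC = 0.8391 × 12.6100% + 0.0712 × 5.6357% + 0.0897 × 6.6732% = 11.5806%.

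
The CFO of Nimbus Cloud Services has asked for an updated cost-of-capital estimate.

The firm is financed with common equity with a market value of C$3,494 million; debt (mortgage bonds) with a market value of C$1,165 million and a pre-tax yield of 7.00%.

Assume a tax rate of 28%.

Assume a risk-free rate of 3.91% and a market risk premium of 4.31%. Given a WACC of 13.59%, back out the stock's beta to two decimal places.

2.91

Total capital V = 3494 + 1165 = 4659.
Equity weight = 3494/4659 = 0.7499.
Mortgage bonds weight = 1165/4659 = 0.2501.
Debt contribution = 0.2501 × 7% × (1 − 28%) = 1.2603%.
Required equity contribution = 13.59% − 1.2603% = 12.3297%  ⇒  Re = 16.4408%.
CAPM: 16.4408% = 3.91% + β × 4.31%  ⇒  β = 2.9074.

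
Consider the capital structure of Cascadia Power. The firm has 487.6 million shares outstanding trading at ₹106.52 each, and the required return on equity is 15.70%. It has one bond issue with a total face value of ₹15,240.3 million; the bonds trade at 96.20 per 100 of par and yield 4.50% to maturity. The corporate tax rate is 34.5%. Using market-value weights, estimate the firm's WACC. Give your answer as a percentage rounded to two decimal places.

Market value of equity E = 106.52 × 487.6m = 51939.152m. Market value of debt D = 15240.3m × 96.2/100 = 14661.1686m.
Total capital V = 51939.152 + 14661.1686 = 66600.3206.
Equity: weight = 51939.152/66600.3206 = 0.7799; cost = 15.7%.
Bonds outstanding: weight = 14661.1686/66600.3206 = 0.2201; after-tax cost = 4.5% × (1 − 34.5%) = 2.9475%.
WACC = 0.7799 × 15.7000% + 0.2201 × 2.9475% = 12.8927%.

12.89%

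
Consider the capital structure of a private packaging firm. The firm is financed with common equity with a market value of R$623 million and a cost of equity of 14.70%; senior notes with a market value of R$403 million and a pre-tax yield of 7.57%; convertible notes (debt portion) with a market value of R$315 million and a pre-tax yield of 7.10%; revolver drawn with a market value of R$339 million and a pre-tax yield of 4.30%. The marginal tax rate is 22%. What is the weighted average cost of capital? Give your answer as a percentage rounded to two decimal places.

8.58%

Total capital V = 623 + 403 + 315 + 339 = 1680.
Equity: weight = 623/1680 = 0.3708; cost = 14.7%.
Senior notes: weight = 403/1680 = 0.2399; after-tax cost = 7.57% × (1 − 22%) = 5.9046%.
Convertible notes (debt portion): weight = 315/1680 = 0.1875; after-tax cost = 7.1% × (1 − 22%) = 5.5380%.
Revolver drawn: weight = 339/1680 = 0.2018; after-tax cost = 4.3% × (1 − 22%) = 3.3540%.
WACC = 0.3708 × 14.7000% + 0.2399 × 5.9046% + 0.1875 × 5.5380% + 0.2018 × 3.3540% = 8.5828%.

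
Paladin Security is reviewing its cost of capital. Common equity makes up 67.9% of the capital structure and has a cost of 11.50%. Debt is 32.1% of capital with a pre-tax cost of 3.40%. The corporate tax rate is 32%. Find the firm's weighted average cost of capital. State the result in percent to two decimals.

8.55%

After-tax cost of debt = 3.4% × (1 − 32%) = 2.3120%.
WACC = 0.679 × 11.5000% + 0.321 × 2.3120% = 8.5507%.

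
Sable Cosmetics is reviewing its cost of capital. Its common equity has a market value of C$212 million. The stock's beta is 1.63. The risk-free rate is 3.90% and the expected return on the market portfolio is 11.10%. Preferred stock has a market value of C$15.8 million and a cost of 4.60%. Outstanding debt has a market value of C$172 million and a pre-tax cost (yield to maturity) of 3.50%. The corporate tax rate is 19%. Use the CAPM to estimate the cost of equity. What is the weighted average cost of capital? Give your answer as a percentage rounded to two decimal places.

9.69%

Market risk premium = 11.1% − 3.9% = 7.2%.
Cost of equity via CAPM: Re = 3.9% + 1.63 × 7.2% = 15.6360%.
Total capital V = 212 + 15.8 + 172 = 399.8.
Equity: weight = 212/399.8 = 0.5303; cost = 15.636%.
Preferred: weight = 15.8/399.8 = 0.0395; cost = 4.6%.
Debt: weight = 172/399.8 = 0.4302; after-tax cost = 3.5% × (1 − 19%) = 2.8350%.
WACC = 0.5303 × 15.6360% + 0.0395 × 4.6000% + 0.4302 × 2.8350% = 9.6927%.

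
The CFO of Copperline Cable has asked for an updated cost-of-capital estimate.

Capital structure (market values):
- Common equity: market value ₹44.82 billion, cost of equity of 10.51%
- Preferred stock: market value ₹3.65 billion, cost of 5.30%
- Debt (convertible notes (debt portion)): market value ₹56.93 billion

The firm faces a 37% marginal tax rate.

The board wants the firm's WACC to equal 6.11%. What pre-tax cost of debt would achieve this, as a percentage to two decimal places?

Total capital V = 44.82 + 3.65 + 56.93 = 105.4.
Equity weight = 44.82/105.4 = 0.4252.
Preferred weight = 3.65/105.4 = 0.0346.
Convertible notes (debt portion) weight = 56.93/105.4 = 0.5401.
Equity contribution = 0.4252 × 10.51% = 4.4692%.
Preferred contribution = 0.0346 × 5.3% = 0.1835%.
Remaining for debt = 6.11% − 4.6528% = 1.4572%.
Rd × (1 − 37%) × 0.5401 = 1.4572%  ⇒  Rd = 4.2824%.

4.28%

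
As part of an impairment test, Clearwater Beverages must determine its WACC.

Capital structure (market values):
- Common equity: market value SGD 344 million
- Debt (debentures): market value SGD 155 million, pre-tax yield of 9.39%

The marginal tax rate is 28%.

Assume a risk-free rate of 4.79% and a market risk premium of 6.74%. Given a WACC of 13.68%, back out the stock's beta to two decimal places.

Total capital V = 344 + 155 = 499.
Equity weight = 344/499 = 0.6894.
Debentures weight = 155/499 = 0.3106.
Debt contribution = 0.3106 × 9.39% × (1 − 28%) = 2.1000%.
Required equity contribution = 13.68% − 2.1000% = 11.5800%  ⇒  Re = 16.7977%.
CAPM: 16.7977% = 4.79% + β × 6.74%  ⇒  β = 1.7816.

1.78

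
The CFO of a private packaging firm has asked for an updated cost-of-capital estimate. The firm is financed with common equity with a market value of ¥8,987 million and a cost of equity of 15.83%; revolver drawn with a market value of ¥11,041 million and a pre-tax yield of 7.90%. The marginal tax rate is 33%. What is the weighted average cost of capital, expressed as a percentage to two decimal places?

Total capital V = 8987 + 11041 = 20028.
Equity: weight = 8987/20028 = 0.4487; cost = 15.83%.
Revolver drawn: weight = 11041/20028 = 0.5513; after-tax cost = 7.9% × (1 − 33%) = 5.2930%.
WACC = 0.4487 × 15.8300% + 0.5513 × 5.2930% = 10.0212%.

10.02%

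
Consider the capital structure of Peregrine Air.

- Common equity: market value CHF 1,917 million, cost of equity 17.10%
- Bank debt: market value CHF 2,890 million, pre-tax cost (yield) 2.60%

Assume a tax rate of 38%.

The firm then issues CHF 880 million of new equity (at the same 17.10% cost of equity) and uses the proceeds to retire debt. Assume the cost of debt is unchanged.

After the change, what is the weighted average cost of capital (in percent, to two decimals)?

10.62%

After the change:
Total capital V = 2797 + 2010 = 4807.
Equity: weight = 2797/4807 = 0.5819; cost = 17.1%.
Bank debt: weight = 2010/4807 = 0.4181; after-tax cost = 2.6% × (1 − 38%) = 1.6120%.
WACC = 0.5819 × 17.1000% + 0.4181 × 1.6120% = 10.6238%.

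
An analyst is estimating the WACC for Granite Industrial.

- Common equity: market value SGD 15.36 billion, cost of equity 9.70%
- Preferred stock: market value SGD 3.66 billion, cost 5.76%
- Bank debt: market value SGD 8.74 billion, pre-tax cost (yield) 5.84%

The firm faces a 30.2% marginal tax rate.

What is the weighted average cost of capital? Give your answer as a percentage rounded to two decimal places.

7.41%

Total capital V = 15.36 + 3.66 + 8.74 = 27.76.
Equity: weight = 15.36/27.76 = 0.5533; cost = 9.7%.
Preferred: weight = 3.66/27.76 = 0.1318; cost = 5.76%.
Bank debt: weight = 8.74/27.76 = 0.3148; after-tax cost = 5.84% × (1 − 30.2%) = 4.0763%.
WACC = 0.5533 × 9.7000% + 0.1318 × 5.7600% + 0.3148 × 4.0763% = 7.4100%.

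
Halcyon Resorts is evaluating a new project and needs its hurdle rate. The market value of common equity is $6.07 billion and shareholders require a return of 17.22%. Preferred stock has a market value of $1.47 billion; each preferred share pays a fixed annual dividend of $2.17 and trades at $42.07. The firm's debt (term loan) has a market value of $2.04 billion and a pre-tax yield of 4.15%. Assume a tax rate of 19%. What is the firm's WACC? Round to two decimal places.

12.42%

Cost of preferred: Rp = 2.17 / 42.07 = 5.1581%.
Total capital V = 6.07 + 1.47 + 2.04 = 9.58.
Equity: weight = 6.07/9.58 = 0.6336; cost = 17.22%.
Preferred: weight = 1.47/9.58 = 0.1534; cost = 5.1581%.
Term loan: weight = 2.04/9.58 = 0.2129; after-tax cost = 4.15% × (1 − 19%) = 3.3615%.
WACC = 0.6336 × 17.2200% + 0.1534 × 5.1581% + 0.2129 × 3.3615% = 12.4181%.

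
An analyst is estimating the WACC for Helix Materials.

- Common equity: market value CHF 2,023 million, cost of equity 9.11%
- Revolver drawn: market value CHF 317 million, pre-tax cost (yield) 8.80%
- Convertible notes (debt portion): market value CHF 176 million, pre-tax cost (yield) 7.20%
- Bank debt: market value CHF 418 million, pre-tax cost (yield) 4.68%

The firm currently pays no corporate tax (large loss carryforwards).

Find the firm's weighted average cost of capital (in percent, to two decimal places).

8.33%

Total capital V = 2023 + 317 + 176 + 418 = 2934.
Equity: weight = 2023/2934 = 0.6895; cost = 9.11%.
Revolver drawn: weight = 317/2934 = 0.1080; after-tax cost = 8.8% × (1 − 0%) = 8.8000%.
Convertible notes (debt portion): weight = 176/2934 = 0.0600; after-tax cost = 7.2% × (1 − 0%) = 7.2000%.
Bank debt: weight = 418/2934 = 0.1425; after-tax cost = 4.68% × (1 − 0%) = 4.6800%.
WACC = 0.6895 × 9.1100% + 0.1080 × 8.8000% + 0.0600 × 7.2000% + 0.1425 × 4.6800% = 8.3308%.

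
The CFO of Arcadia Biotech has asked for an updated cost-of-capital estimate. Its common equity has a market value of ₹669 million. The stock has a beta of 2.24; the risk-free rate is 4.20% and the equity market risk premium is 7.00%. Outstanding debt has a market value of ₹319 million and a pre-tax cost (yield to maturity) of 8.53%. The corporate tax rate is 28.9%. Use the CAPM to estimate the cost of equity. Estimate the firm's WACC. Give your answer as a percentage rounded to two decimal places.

Cost of equity via CAPM: Re = 4.2% + 2.24 × 7.0% = 19.8800%.
Total capital V = 669 + 319 = 988.
Equity: weight = 669/988 = 0.6771; cost = 19.88%.
Debt: weight = 319/988 = 0.3229; after-tax cost = 8.53% × (1 − 28.9%) = 6.0648%.
WACC = 0.6771 × 19.8800% + 0.3229 × 6.0648% = 15.4194%.

15.42%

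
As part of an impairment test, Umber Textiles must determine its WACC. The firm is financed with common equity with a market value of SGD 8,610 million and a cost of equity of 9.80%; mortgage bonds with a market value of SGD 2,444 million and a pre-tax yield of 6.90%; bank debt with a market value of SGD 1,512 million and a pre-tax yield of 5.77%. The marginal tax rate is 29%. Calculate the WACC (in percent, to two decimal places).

Total capital V = 8610 + 2444 + 1512 = 12566.
Equity: weight = 8610/12566 = 0.6852; cost = 9.8%.
Mortgage bonds: weight = 2444/12566 = 0.1945; after-tax cost = 6.9% × (1 − 29%) = 4.8990%.
Bank debt: weight = 1512/12566 = 0.1203; after-tax cost = 5.77% × (1 − 29%) = 4.0967%.
WACC = 0.6852 × 9.8000% + 0.1945 × 4.8990% + 0.1203 × 4.0967% = 8.1605%.

8.16%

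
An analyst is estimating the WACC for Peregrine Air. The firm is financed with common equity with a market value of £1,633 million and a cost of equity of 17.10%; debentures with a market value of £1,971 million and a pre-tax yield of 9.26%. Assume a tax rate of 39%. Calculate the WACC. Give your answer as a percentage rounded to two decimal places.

Total capital V = 1633 + 1971 = 3604.
Equity: weight = 1633/3604 = 0.4531; cost = 17.1%.
Debentures: weight = 1971/3604 = 0.5469; after-tax cost = 9.26% × (1 − 39%) = 5.6486%.
WACC = 0.4531 × 17.1000% + 0.5469 × 5.6486% = 10.8373%.

10.84%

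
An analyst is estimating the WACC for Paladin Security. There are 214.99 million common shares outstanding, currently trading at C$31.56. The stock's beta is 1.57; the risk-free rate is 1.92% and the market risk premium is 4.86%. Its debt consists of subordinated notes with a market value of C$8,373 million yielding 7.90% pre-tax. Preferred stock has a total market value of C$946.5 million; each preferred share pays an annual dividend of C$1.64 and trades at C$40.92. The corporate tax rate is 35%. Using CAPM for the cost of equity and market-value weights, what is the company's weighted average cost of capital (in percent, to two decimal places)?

Cost of equity via CAPM: Re = 1.92% + 1.57 × 4.86% = 9.5502%.
Cost of preferred: Rp = 1.64 / 40.92 = 4.0078%.
Market value of equity E = 31.56 × 214.99m = 6785.0844m.
Total capital V = 6785.0844 + 946.5 + 8373 = 16104.5844.
Equity: weight = 6785.0844/16104.5844 = 0.4213; cost = 9.5502%.
Preferred: weight = 946.5/16104.5844 = 0.0588; cost = 4.0078%.
Subordinated notes: weight = 8373/16104.5844 = 0.5199; after-tax cost = 7.9% × (1 − 35%) = 5.1350%.
WACC = 0.4213 × 9.5502% + 0.0588 × 4.0078% + 0.5199 × 5.1350% = 6.9289%.

6.93%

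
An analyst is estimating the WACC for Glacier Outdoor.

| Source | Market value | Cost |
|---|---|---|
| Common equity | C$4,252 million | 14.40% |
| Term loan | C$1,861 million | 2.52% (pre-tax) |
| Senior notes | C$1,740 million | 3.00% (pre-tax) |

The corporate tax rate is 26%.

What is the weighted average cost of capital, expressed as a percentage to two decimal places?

Total capital V = 4252 + 1861 + 1740 = 7853.
Equity: weight = 4252/7853 = 0.5414; cost = 14.4%.
Term loan: weight = 1861/7853 = 0.2370; after-tax cost = 2.52% × (1 − 26%) = 1.8648%.
Senior notes: weight = 1740/7853 = 0.2216; after-tax cost = 3% × (1 − 26%) = 2.2200%.
WACC = 0.5414 × 14.4000% + 0.2370 × 1.8648% + 0.2216 × 2.2200% = 8.7307%.

8.73%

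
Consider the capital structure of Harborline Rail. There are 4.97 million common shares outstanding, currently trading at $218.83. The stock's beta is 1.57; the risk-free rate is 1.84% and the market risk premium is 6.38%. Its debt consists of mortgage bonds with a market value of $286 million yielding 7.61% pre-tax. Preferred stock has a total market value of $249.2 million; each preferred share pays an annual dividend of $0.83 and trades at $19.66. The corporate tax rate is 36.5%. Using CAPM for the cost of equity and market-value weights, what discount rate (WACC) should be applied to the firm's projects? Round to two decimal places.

Cost of equity via CAPM: Re = 1.84% + 1.57 × 6.38% = 11.8566%.
Cost of preferred: Rp = 0.83 / 19.66 = 4.2218%.
Market value of equity E = 218.83 × 4.97m = 1087.5851m.
Total capital V = 1087.5851 + 249.2 + 286 = 1622.7851.
Equity: weight = 1087.5851/1622.7851 = 0.6702; cost = 11.8566%.
Preferred: weight = 249.2/1622.7851 = 0.1536; cost = 4.2218%.
Mortgage bonds: weight = 286/1622.7851 = 0.1762; after-tax cost = 7.61% × (1 − 36.5%) = 4.8323%.
WACC = 0.6702 × 11.8566% + 0.1536 × 4.2218% + 0.1762 × 4.8323% = 9.4462%.

9.45%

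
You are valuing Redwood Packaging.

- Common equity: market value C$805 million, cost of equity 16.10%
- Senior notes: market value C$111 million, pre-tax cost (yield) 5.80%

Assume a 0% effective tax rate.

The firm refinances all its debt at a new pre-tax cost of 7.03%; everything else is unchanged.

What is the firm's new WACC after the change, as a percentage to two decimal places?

15.00%

After the change:
Total capital V = 805 + 111 = 916.
Equity: weight = 805/916 = 0.8788; cost = 16.1%.
Senior notes: weight = 111/916 = 0.1212; after-tax cost = 7.03% × (1 − 0%) = 7.0300%.
WACC = 0.8788 × 16.1000% + 0.1212 × 7.0300% = 15.0009%.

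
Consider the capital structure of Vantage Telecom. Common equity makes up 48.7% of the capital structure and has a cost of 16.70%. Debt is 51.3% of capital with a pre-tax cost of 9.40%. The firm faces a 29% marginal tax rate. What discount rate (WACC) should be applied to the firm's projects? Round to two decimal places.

After-tax cost of debt = 9.4% × (1 − 29%) = 6.6740%.
WACC = 0.487 × 16.7000% + 0.513 × 6.6740% = 11.5567%.

11.56%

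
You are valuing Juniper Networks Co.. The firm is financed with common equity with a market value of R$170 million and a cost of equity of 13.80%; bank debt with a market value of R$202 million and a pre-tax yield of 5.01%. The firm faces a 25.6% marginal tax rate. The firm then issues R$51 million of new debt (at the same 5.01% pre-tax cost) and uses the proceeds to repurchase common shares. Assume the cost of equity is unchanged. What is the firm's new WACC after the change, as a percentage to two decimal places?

After the change:
Total capital V = 119 + 253 = 372.
Equity: weight = 119/372 = 0.3199; cost = 13.8%.
Bank debt: weight = 253/372 = 0.6801; after-tax cost = 5.01% × (1 − 25.6%) = 3.7274%.
WACC = 0.3199 × 13.8000% + 0.6801 × 3.7274% = 6.9496%.

6.95%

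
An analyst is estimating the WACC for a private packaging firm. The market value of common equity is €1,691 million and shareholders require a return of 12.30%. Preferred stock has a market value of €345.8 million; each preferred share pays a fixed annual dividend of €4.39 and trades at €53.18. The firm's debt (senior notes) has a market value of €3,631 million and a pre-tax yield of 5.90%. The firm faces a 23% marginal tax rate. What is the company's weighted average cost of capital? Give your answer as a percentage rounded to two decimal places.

7.08%

Cost of preferred: Rp = 4.39 / 53.18 = 8.2550%.
Total capital V = 1691 + 345.8 + 3631 = 5667.8.
Equity: weight = 1691/5667.8 = 0.2984; cost = 12.3%.
Preferred: weight = 345.8/5667.8 = 0.0610; cost = 8.255%.
Senior notes: weight = 3631/5667.8 = 0.6406; after-tax cost = 5.9% × (1 − 23%) = 4.5430%.
WACC = 0.2984 × 12.3000% + 0.0610 × 8.2550% + 0.6406 × 4.5430% = 7.0838%.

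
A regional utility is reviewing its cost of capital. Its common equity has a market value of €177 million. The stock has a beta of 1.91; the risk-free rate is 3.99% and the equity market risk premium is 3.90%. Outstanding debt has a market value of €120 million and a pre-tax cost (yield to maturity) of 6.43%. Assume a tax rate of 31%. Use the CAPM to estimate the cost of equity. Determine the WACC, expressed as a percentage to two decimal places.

8.61%

Cost of equity via CAPM: Re = 3.99% + 1.91 × 3.9% = 11.4390%.
Total capital V = 177 + 120 = 297.
Equity: weight = 177/297 = 0.5960; cost = 11.439%.
Debt: weight = 120/297 = 0.4040; after-tax cost = 6.43% × (1 − 31%) = 4.4367%.
WACC = 0.5960 × 11.4390% + 0.4040 × 4.4367% = 8.6098%.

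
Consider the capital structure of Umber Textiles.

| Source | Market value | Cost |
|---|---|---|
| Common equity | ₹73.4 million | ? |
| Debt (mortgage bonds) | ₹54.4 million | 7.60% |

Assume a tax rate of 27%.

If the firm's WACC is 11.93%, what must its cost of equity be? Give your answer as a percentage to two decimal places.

Total capital V = 73.4 + 54.4 = 127.8.
Equity weight = 73.4/127.8 = 0.5743.
Mortgage bonds weight = 54.4/127.8 = 0.4257.
Debt contribution = 0.4257 × 7.6% × (1 − 27%) = 2.3616%.
Required equity contribution = 11.93% − 2.3616% = 9.5684%.
Re = 9.5684% / 0.5743 = 16.6600%.

16.66%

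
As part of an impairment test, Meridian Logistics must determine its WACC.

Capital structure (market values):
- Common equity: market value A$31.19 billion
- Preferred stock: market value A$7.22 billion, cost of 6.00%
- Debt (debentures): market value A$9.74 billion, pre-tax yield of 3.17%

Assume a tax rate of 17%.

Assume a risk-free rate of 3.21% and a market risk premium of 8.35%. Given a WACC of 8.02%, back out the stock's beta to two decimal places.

0.83

Total capital V = 31.19 + 7.22 + 9.74 = 48.15.
Equity weight = 31.19/48.15 = 0.6478.
Preferred weight = 7.22/48.15 = 0.1499.
Debentures weight = 9.74/48.15 = 0.2023.
Debt contribution = 0.2023 × 3.17% × (1 − 17%) = 0.5322%.
Preferred contribution = 0.1499 × 6% = 0.8997%.
Required equity contribution = 8.02% − 1.4319% = 6.5881%  ⇒  Re = 10.1704%.
CAPM: 10.1704% = 3.21% + β × 8.35%  ⇒  β = 0.8336.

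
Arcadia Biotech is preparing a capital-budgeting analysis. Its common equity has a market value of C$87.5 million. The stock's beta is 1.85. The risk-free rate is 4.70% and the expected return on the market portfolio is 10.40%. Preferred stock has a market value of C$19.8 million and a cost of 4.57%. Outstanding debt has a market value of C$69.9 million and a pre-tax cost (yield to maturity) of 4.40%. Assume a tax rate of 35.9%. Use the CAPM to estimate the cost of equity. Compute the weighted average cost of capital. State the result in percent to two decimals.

9.15%

Market risk premium = 10.4% − 4.7% = 5.7%.
Cost of equity via CAPM: Re = 4.7% + 1.85 × 5.7% = 15.2450%.
Total capital V = 87.5 + 19.8 + 69.9 = 177.2.
Equity: weight = 87.5/177.2 = 0.4938; cost = 15.245%.
Preferred: weight = 19.8/177.2 = 0.1117; cost = 4.57%.
Debt: weight = 69.9/177.2 = 0.3945; after-tax cost = 4.4% × (1 − 35.9%) = 2.8204%.
WACC = 0.4938 × 15.2450% + 0.1117 × 4.5700% + 0.3945 × 2.8204% = 9.1511%.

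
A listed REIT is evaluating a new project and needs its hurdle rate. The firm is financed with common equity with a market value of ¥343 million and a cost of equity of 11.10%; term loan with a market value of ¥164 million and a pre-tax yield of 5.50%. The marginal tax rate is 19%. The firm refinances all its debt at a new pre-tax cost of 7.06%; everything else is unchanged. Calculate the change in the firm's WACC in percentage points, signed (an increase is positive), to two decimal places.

Current WACC:
Total capital V = 343 + 164 = 507.
Equity: weight = 343/507 = 0.6765; cost = 11.1%.
Term loan: weight = 164/507 = 0.3235; after-tax cost = 5.5% × (1 − 19%) = 4.4550%.
WACC = 0.6765 × 11.1000% + 0.3235 × 4.4550% = 8.9505%.
After the change:
Total capital V = 343 + 164 = 507.
Equity: weight = 343/507 = 0.6765; cost = 11.1%.
Term loan: weight = 164/507 = 0.3235; after-tax cost = 7.06% × (1 − 19%) = 5.7186%.
WACC = 0.6765 × 11.1000% + 0.3235 × 5.7186% = 9.3593%.
Change in WACC = 9.3593% − 8.9505% = 0.4087 pp.

+0.41 pp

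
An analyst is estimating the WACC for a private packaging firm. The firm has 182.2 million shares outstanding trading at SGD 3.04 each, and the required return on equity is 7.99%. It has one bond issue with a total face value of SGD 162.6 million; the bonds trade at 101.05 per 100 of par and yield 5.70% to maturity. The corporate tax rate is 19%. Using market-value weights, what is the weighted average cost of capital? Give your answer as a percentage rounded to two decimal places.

Market value of equity E = 3.04 × 182.2m = 553.888m. Market value of debt D = 162.6m × 101.05/100 = 164.3073m.
Total capital V = 553.888 + 164.3073 = 718.1953.
Equity: weight = 553.888/718.1953 = 0.7712; cost = 7.99%.
Bonds outstanding: weight = 164.3073/718.1953 = 0.2288; after-tax cost = 5.7% × (1 − 19%) = 4.6170%.
WACC = 0.7712 × 7.9900% + 0.2288 × 4.6170% = 7.2183%.

7.22%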